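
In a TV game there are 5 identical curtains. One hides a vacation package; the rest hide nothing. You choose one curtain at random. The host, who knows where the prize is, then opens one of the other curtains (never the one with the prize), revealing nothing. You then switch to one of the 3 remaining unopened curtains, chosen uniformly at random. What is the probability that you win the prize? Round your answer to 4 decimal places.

Your original curtain holds the prize with probability 1/5, so the other 4 collectively hold it with probability 4/5.
The host can always find an empty curtain to open, so this doesn't change that 4/5; it is now spread over the 3 remaining unopened curtains.
P(win by switching) = (4/5) · (1/3) = 4/15 ≈ 0.2667.

0.2667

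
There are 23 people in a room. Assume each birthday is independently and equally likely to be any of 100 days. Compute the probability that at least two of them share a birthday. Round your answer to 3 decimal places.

0.936

It's easier to compute the probability that all 23 are distinct.
P(all distinct) = 100/100 · 99/100 · ··· · 78/100 ≈ 0.064.
So the probability of at least one match is 1 − 0.064 = 0.936.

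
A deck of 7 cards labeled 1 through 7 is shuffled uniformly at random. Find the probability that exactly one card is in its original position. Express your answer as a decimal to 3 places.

0.368

Choose which one is fixed: C(7,1) = 7 ways.
The remaining 6 must have no fixed point: D(6) = 265.
P = 7·265/5040 = 53/144 ≈ 0.368.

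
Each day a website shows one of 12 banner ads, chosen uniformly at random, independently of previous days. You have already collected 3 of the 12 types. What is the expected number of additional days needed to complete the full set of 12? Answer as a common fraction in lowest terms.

7129/210

Starting from 3 distinct types, each trial gives a new one with probability (12−i)/12 when i types are held, so the wait for the next new type is 12/(12−i).
E = 12/9 + 12/8 + 12/7 + 12/6 + 12/5 + 12/4 + 12/3 + 12/2 + 12/1 = 7129/210.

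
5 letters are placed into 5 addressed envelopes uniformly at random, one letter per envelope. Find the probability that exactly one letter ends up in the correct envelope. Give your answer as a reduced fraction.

Choose which one is fixed: C(5,1) = 5 ways.
The remaining 4 must have no fixed point: D(4) = 9.
P = 5·9/120 = 3/8.

3/8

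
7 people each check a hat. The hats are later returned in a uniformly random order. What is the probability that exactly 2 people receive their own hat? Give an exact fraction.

Choose which 2 of the 7 are fixed: C(7,2) = 21 ways.
The remaining 5 must have no fixed point: D(5) = 44.
P = 21·44/5040 = 11/60.

11/60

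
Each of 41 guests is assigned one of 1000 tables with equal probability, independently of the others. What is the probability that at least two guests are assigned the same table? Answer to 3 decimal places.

0.565

It's easier to compute the probability that all 41 are distinct.
P(all distinct) = 1000/1000 · 999/1000 · ··· · 960/1000 ≈ 0.435.
So the probability of at least one match is 1 − 0.435 = 0.565.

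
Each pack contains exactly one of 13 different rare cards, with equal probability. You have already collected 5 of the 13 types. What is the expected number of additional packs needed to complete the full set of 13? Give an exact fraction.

9893/280

Starting from 5 distinct types, each trial gives a new one with probability (13−i)/13 when i types are held, so the wait for the next new type is 13/(13−i).
E = 13/8 + 13/7 + 13/6 + 13/5 + 13/4 + 13/3 + 13/2 + 13/1 = 9893/280.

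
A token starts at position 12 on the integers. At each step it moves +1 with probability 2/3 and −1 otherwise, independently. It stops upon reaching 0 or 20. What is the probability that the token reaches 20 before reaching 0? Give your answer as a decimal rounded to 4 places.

Let r = q/p = (1/3)/(2/3) = 1/2. The recurrence P(i) = p·P(i+1) + q·P(i−1) with P(0)=0, P(20)=1 gives P(i) = (1 − r^i)/(1 − r^20).
P(12) = (1 − (1/2)^12) / (1 − (1/2)^20) = 69888/69905 ≈ 0.9998.

0.9998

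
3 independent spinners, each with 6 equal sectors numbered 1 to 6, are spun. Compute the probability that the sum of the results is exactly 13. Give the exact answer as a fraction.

There are 6^3 = 216 equally likely outcomes.
The number of ordered 3-tuples from {1,…,6} summing to 13 is 21.
P(sum = 13) = 21/216 = 7/72.

7/72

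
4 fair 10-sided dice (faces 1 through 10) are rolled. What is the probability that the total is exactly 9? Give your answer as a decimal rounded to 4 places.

There are 10^4 = 10000 equally likely outcomes.
The number of ordered 4-tuples from {1,…,10} summing to 9 is 56.
P(sum = 9) = 56/10000 = 7/1250 ≈ 0.0056.

0.0056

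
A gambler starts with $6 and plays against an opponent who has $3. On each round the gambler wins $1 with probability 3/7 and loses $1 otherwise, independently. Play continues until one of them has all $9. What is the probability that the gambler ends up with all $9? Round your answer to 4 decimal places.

Let r = q/p = (4/7)/(3/7) = 4/3. The recurrence P(i) = p·P(i+1) + q·P(i−1) with P(0)=0, P(9)=1 gives P(i) = (1 − r^i)/(1 − r^9).
P(6) = (1 − (4/3)^6) / (1 − (4/3)^9) = 2457/6553 ≈ 0.3749.

0.3749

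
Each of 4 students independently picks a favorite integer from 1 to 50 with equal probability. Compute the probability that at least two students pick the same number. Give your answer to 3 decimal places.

0.116

It's easier to compute the probability that all 4 are distinct.
P(all distinct) = 50/50 · 49/50 · ··· · 47/50 ≈ 0.884.
So the probability of at least one match is 1 − 0.884 = 0.116.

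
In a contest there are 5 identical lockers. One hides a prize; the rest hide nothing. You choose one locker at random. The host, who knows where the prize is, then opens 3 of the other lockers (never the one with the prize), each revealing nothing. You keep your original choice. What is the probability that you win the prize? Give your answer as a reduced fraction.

1/5

The host can always open 3 empty lockers regardless of your choice, so the reveals give no information about your original locker.
P(win by staying) = 1/5.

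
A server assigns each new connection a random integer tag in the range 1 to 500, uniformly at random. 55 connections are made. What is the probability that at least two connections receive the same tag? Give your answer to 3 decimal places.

It's easier to compute the probability that all 55 are distinct.
P(all distinct) = 500/500 · 499/500 · ··· · 446/500 ≈ 0.046.
So the probability of at least one match is 1 − 0.046 = 0.954.

0.954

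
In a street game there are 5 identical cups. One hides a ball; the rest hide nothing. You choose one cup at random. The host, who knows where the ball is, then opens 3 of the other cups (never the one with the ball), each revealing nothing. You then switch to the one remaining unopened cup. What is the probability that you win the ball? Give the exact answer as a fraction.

4/5

Your original cup holds the ball with probability 1/5, so the other 4 collectively hold it with probability 4/5.
The host can always find 3 empty cups to open, so the reveals don't change that 4/5; it is now spread over the 1 remaining unopened cup.
P(win by switching) = (4/5) · (1/1) = 4/5.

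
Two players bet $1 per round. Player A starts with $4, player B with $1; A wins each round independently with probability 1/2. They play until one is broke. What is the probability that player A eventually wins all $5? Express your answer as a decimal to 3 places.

With a fair step, P(i) = ½P(i−1) + ½P(i+1) with P(0)=0, P(5)=1 has the linear solution P(i) = i/5.
P(4) = 4/5 ≈ 0.800.

0.800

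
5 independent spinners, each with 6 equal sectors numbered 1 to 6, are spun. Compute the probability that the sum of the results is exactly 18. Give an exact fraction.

There are 6^5 = 7776 equally likely outcomes.
The number of ordered 5-tuples from {1,…,6} summing to 18 is 780.
P(sum = 18) = 780/7776 = 65/648.

65/648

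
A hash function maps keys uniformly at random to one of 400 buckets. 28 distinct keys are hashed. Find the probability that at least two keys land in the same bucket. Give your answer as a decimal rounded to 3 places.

0.620

It's easier to compute the probability that all 28 are distinct.
P(all distinct) = 400/400 · 399/400 · ··· · 373/400 ≈ 0.380.
So the probability of at least one match is 1 − 0.380 = 0.620.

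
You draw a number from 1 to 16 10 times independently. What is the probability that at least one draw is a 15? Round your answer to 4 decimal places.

P(no draw is a 15) = (15/16)^10 ≈ 0.5245.
P(at least one) = 1 − 0.5245 = 0.4755.

0.4755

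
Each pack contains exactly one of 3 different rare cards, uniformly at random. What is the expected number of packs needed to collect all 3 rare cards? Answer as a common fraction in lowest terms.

After i distinct types are collected, each trial gives a new one with probability (3−i)/3, so the expected wait for the next new type is 3/(3−i).
E = 3/3 + 3/2 + 3/1 = 11/2.

11/2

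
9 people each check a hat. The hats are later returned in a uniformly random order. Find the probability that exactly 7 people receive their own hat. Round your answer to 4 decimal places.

0.0001

Choose which 7 of the 9 are fixed: C(9,7) = 36 ways.
The remaining 2 must have no fixed point: D(2) = 1.
P = 36·1/362880 = 1/10080 ≈ 0.0001.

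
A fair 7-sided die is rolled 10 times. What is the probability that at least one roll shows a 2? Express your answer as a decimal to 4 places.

P(no roll shows a 2) = (6/7)^10 ≈ 0.2141.
P(at least one) = 1 − 0.2141 = 0.7859.

0.7859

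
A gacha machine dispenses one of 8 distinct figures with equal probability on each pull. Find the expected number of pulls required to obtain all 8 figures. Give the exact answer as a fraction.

After i distinct types are collected, each trial gives a new one with probability (8−i)/8, so the expected wait for the next new type is 8/(8−i).
E = 8/8 + 8/7 + 8/6 + 8/5 + 8/4 + 8/3 + 8/2 + 8/1 = 761/35.

761/35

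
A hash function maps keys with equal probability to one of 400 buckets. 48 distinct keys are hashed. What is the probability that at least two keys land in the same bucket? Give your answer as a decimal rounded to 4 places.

It's easier to compute the probability that all 48 are distinct.
P(all distinct) = 400/400 · 399/400 · ··· · 353/400 ≈ 0.0529.
So the probability of at least one match is 1 − 0.0529 = 0.9471.

0.9471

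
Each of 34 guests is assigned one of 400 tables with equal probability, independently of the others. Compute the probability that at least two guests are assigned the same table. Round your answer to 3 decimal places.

It's easier to compute the probability that all 34 are distinct.
P(all distinct) = 400/400 · 399/400 · ··· · 367/400 ≈ 0.236.
So the probability of at least one match is 1 − 0.236 = 0.764.

0.764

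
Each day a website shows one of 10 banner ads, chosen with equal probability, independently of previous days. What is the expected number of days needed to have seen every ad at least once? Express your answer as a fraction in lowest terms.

7381/252

After i distinct types are collected, each trial gives a new one with probability (10−i)/10, so the expected wait for the next new type is 10/(10−i).
E = 10/10 + 10/9 + 10/8 + 10/7 + 10/6 + 10/5 + 10/4 + 10/3 + 10/2 + 10/1 = 7381/252.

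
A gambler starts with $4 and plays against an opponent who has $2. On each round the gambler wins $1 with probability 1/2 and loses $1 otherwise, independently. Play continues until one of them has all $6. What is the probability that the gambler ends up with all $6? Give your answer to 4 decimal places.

With a fair step, P(i) = ½P(i−1) + ½P(i+1) with P(0)=0, P(6)=1 has the linear solution P(i) = i/6.
P(4) = 4/6 = 2/3 ≈ 0.6667.

0.6667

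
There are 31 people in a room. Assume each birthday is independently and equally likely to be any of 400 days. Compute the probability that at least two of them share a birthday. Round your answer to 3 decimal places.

0.697

It's easier to compute the probability that all 31 are distinct.
P(all distinct) = 400/400 · 399/400 · ··· · 370/400 ≈ 0.303.
So the probability of at least one match is 1 − 0.303 = 0.697.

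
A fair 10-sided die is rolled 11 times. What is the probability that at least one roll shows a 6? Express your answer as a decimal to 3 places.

0.686

P(no roll shows a 6) = (9/10)^11 ≈ 0.314.
P(at least one) = 1 − 0.314 = 0.686.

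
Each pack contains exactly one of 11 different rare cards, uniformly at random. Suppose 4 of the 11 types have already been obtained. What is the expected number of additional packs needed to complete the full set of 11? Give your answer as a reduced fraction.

Starting from 4 distinct types, each trial gives a new one with probability (11−i)/11 when i types are held, so the wait for the next new type is 11/(11−i).
E = 11/7 + 11/6 + 11/5 + 11/4 + 11/3 + 11/2 + 11/1 = 3993/140.

3993/140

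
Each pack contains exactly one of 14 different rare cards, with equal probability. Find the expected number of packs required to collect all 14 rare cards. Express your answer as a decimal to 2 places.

45.52

After i distinct types are collected, each trial gives a new one with probability (14−i)/14, so the expected wait for the next new type is 14/(14−i).
E = 14/14 + 14/13 + 14/12 + 14/11 + 14/10 + 14/9 + 14/8 + 14/7 + 14/6 + 14/5 + 14/4 + 14/3 + 14/2 + 14/1 = 1171733/25740 ≈ 45.52.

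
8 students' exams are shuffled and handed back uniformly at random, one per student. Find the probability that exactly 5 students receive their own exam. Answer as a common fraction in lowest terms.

1/360

Choose which 5 of the 8 are fixed: C(8,5) = 56 ways.
The remaining 3 must have no fixed point: D(3) = 2.
P = 56·2/40320 = 1/360.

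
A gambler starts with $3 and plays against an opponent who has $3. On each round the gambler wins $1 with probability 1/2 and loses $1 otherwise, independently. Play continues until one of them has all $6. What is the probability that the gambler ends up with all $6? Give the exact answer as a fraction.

With a fair step, P(i) = ½P(i−1) + ½P(i+1) with P(0)=0, P(6)=1 has the linear solution P(i) = i/6.
P(3) = 3/6 = 1/2.

1/2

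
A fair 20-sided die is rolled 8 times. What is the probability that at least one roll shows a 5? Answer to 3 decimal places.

0.337

P(no roll shows a 5) = (19/20)^8 ≈ 0.663.
P(at least one) = 1 − 0.663 = 0.337.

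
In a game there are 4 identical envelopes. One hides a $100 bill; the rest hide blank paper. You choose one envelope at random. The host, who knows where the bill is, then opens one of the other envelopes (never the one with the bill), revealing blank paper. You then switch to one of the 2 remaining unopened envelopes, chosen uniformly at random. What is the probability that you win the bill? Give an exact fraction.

Your original envelope holds the bill with probability 1/4, so the other 3 collectively hold it with probability 3/4.
The host can always find an empty envelope to open, so this doesn't change that 3/4; it is now spread over the 2 remaining unopened envelopes.
P(win by switching) = (3/4) · (1/2) = 3/8.

3/8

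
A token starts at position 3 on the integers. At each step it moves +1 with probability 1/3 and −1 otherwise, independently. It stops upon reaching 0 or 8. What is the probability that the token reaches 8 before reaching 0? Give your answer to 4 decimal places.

0.0275

Let r = q/p = (2/3)/(1/3) = 2. The recurrence P(i) = p·P(i+1) + q·P(i−1) with P(0)=0, P(8)=1 gives P(i) = (1 − r^i)/(1 − r^8).
P(3) = (1 − (2)^3) / (1 − (2)^8) = 7/255 ≈ 0.0275.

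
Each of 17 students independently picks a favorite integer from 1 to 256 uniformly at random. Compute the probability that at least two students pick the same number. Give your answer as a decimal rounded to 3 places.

0.419

It's easier to compute the probability that all 17 are distinct.
P(all distinct) = 256/256 · 255/256 · ··· · 240/256 ≈ 0.581.
So the probability of at least one match is 1 − 0.581 = 0.419.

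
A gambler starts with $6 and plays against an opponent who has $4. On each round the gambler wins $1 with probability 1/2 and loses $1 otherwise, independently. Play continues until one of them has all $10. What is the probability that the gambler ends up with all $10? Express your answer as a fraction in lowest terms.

With a fair step, P(i) = ½P(i−1) + ½P(i+1) with P(0)=0, P(10)=1 has the linear solution P(i) = i/10.
P(6) = 6/10 = 3/5.

3/5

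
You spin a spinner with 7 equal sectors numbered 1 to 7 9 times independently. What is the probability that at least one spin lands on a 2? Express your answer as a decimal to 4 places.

P(no spin lands on a 2) = (6/7)^9 ≈ 0.2497.
P(at least one) = 1 − 0.2497 = 0.7503.

0.7503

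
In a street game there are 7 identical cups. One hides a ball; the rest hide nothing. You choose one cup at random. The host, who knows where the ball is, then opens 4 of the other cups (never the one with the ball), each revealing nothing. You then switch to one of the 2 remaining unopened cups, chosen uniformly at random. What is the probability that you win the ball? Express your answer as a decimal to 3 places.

0.429

Your original cup holds the ball with probability 1/7, so the other 6 collectively hold it with probability 6/7.
The host can always find 4 empty cups to open, so the reveals don't change that 6/7; it is now spread over the 2 remaining unopened cups.
P(win by switching) = (6/7) · (1/2) = 3/7 ≈ 0.429.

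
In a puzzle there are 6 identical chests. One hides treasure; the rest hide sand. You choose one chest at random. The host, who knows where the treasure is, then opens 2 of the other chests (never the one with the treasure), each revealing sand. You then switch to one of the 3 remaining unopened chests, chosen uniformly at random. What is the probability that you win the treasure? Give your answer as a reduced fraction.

5/18

Your original chest holds the treasure with probability 1/6, so the other 5 collectively hold it with probability 5/6.
The host can always find 2 empty chests to open, so the reveals don't change that 5/6; it is now spread over the 3 remaining unopened chests.
P(win by switching) = (5/6) · (1/3) = 5/18.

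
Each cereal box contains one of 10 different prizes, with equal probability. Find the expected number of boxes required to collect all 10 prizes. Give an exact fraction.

7381/252

After i distinct types are collected, each trial gives a new one with probability (10−i)/10, so the expected wait for the next new type is 10/(10−i).
E = 10/10 + 10/9 + 10/8 + 10/7 + 10/6 + 10/5 + 10/4 + 10/3 + 10/2 + 10/1 = 7381/252.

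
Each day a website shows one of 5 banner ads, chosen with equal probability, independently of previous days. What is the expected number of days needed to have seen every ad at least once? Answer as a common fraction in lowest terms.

After i distinct types are collected, each trial gives a new one with probability (5−i)/5, so the expected wait for the next new type is 5/(5−i).
E = 5/5 + 5/4 + 5/3 + 5/2 + 5/1 = 137/12.

137/12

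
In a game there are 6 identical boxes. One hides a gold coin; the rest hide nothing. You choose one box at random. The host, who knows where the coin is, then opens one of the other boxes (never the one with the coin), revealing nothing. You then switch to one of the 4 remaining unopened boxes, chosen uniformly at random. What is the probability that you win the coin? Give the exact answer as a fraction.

5/24

Your original box holds the coin with probability 1/6, so the other 5 collectively hold it with probability 5/6.
The host can always find an empty box to open, so this doesn't change that 5/6; it is now spread over the 4 remaining unopened boxes.
P(win by switching) = (5/6) · (1/4) = 5/24.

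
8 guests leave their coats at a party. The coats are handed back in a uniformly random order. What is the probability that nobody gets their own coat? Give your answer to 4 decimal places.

0.3679

This is the derangement probability: permutations of 8 with no fixed point.
D(8) = 8! · (1 − 1/1! + 1/2! − ··· + (−1)^8/8!) = 14833.
P = 14833/40320 = 2119/5760 ≈ 0.3679.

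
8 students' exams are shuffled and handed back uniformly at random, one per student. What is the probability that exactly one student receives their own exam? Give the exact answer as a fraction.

Choose which one is fixed: C(8,1) = 8 ways.
The remaining 7 must have no fixed point: D(7) = 1854.
P = 8·1854/40320 = 103/280.

103/280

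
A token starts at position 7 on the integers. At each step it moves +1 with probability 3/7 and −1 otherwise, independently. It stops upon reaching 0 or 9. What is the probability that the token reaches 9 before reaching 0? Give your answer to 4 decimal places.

0.5270

Let r = q/p = (4/7)/(3/7) = 4/3. The recurrence P(i) = p·P(i+1) + q·P(i−1) with P(0)=0, P(9)=1 gives P(i) = (1 − r^i)/(1 − r^9).
P(7) = (1 − (4/3)^7) / (1 − (4/3)^9) = 127773/242461 ≈ 0.5270.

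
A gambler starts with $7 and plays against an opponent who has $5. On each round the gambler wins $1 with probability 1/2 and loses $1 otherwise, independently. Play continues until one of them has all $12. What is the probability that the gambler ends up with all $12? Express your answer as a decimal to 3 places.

0.583

With a fair step, P(i) = ½P(i−1) + ½P(i+1) with P(0)=0, P(12)=1 has the linear solution P(i) = i/12.
P(7) = 7/12 ≈ 0.583.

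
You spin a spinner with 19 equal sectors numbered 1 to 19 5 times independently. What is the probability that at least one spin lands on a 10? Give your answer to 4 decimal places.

P(no spin lands on a 10) = (18/19)^5 ≈ 0.7631.
P(at least one) = 1 − 0.7631 = 0.2369.

0.2369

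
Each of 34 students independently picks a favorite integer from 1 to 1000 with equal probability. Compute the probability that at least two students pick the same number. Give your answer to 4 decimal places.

It's easier to compute the probability that all 34 are distinct.
P(all distinct) = 1000/1000 · 999/1000 · ··· · 967/1000 ≈ 0.5670.
So the probability of at least one match is 1 − 0.5670 = 0.4330.

0.4330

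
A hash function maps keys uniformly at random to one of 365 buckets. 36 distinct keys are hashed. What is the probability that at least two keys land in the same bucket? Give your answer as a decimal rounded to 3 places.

0.832

It's easier to compute the probability that all 36 are distinct.
P(all distinct) = 365/365 · 364/365 · ··· · 330/365 ≈ 0.168.
So the probability of at least one match is 1 − 0.168 = 0.832.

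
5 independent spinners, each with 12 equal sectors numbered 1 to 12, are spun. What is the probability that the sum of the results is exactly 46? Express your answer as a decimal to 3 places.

There are 12^5 = 248832 equally likely outcomes.
The number of ordered 5-tuples from {1,…,12} summing to 46 is 2985.
P(sum = 46) = 2985/248832 = 995/82944 ≈ 0.012.

0.012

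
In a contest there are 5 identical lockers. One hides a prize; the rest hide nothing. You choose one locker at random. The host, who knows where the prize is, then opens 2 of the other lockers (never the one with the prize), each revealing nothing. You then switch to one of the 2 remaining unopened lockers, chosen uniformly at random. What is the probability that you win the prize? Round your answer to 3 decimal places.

Your original locker holds the prize with probability 1/5, so the other 4 collectively hold it with probability 4/5.
The host can always find 2 empty lockers to open, so the reveals don't change that 4/5; it is now spread over the 2 remaining unopened lockers.
P(win by switching) = (4/5) · (1/2) = 2/5 ≈ 0.400.

0.400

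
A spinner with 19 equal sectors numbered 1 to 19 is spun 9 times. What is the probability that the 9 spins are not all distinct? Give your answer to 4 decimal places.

P(all 9 different) = 19/19 · 18/19 · ··· · 11/19 ≈ 0.1039.
P(at least two equal) = 1 − 0.1039 = 0.8961.

0.8961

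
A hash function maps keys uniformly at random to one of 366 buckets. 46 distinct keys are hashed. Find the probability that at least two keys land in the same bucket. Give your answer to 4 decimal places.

0.9478

It's easier to compute the probability that all 46 are distinct.
P(all distinct) = 366/366 · 365/366 · ··· · 321/366 ≈ 0.0522.
So the probability of at least one match is 1 − 0.0522 = 0.9478.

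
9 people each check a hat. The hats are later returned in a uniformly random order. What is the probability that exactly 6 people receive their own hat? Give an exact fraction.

1/2160

Choose which 6 of the 9 are fixed: C(9,6) = 84 ways.
The remaining 3 must have no fixed point: D(3) = 2.
P = 84·2/362880 = 1/2160.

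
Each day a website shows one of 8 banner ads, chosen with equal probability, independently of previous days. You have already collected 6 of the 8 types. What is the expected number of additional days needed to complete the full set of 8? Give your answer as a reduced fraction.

Starting from 6 distinct types, each trial gives a new one with probability (8−i)/8 when i types are held, so the wait for the next new type is 8/(8−i).
E = 8/2 + 8/1 = 12.

12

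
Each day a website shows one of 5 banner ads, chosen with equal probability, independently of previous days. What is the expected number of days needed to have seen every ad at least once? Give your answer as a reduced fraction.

137/12

After i distinct types are collected, each trial gives a new one with probability (5−i)/5, so the expected wait for the next new type is 5/(5−i).
E = 5/5 + 5/4 + 5/3 + 5/2 + 5/1 = 137/12.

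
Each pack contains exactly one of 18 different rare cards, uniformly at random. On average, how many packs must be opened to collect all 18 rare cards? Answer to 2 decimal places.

After i distinct types are collected, each trial gives a new one with probability (18−i)/18, so the expected wait for the next new type is 18/(18−i).
E = 18/18 + 18/17 + 18/16 + 18/15 + 18/14 + 18/13 + 18/12 + 18/11 + 18/10 + 18/9 + 18/8 + 18/7 + 18/6 + 18/5 + 18/4 + 18/3 + 18/2 + 18/1 = 42822903/680680 ≈ 62.91.

62.91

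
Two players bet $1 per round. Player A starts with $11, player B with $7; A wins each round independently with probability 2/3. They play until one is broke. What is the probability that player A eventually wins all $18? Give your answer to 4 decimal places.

0.9995

Let r = q/p = (1/3)/(2/3) = 1/2. The recurrence P(i) = p·P(i+1) + q·P(i−1) with P(0)=0, P(18)=1 gives P(i) = (1 − r^i)/(1 − r^18).
P(11) = (1 − (1/2)^11) / (1 − (1/2)^18) = 262016/262143 ≈ 0.9995.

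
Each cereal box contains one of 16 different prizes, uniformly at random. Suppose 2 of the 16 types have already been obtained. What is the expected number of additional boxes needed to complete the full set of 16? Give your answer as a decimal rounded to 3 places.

Starting from 2 distinct types, each trial gives a new one with probability (16−i)/16 when i types are held, so the wait for the next new type is 16/(16−i).
E = 16/14 + 16/13 + 16/12 + 16/11 + 16/10 + 16/9 + 16/8 + 16/7 + 16/6 + 16/5 + 16/4 + 16/3 + 16/2 + 16/1 = 2343466/45045 ≈ 52.025.

52.025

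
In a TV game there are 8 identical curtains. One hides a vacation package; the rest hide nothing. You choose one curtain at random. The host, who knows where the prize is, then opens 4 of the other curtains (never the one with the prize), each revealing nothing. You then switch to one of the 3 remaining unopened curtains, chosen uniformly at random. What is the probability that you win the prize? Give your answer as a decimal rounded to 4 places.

0.2917

Your original curtain holds the prize with probability 1/8, so the other 7 collectively hold it with probability 7/8.
The host can always find 4 empty curtains to open, so the reveals don't change that 7/8; it is now spread over the 3 remaining unopened curtains.
P(win by switching) = (7/8) · (1/3) = 7/24 ≈ 0.2917.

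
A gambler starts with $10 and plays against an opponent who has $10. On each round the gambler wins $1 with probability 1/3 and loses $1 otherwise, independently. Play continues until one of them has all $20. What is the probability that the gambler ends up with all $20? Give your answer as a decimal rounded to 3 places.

0.001

Let r = q/p = (2/3)/(1/3) = 2. The recurrence P(i) = p·P(i+1) + q·P(i−1) with P(0)=0, P(20)=1 gives P(i) = (1 − r^i)/(1 − r^20).
P(10) = (1 − (2)^10) / (1 − (2)^20) = 1/1025 ≈ 0.001.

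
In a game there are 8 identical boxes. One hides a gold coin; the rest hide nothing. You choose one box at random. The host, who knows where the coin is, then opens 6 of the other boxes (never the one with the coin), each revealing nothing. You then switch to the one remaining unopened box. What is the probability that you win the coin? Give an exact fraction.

Your original box holds the coin with probability 1/8, so the other 7 collectively hold it with probability 7/8.
The host can always find 6 empty boxes to open, so the reveals don't change that 7/8; it is now spread over the 1 remaining unopened box.
P(win by switching) = (7/8) · (1/1) = 7/8.

7/8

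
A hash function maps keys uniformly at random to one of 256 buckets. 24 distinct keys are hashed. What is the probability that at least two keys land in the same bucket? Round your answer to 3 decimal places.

0.671

It's easier to compute the probability that all 24 are distinct.
P(all distinct) = 256/256 · 255/256 · ··· · 233/256 ≈ 0.329.
So the probability of at least one match is 1 − 0.329 = 0.671.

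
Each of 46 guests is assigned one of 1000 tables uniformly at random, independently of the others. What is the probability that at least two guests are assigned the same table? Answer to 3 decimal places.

It's easier to compute the probability that all 46 are distinct.
P(all distinct) = 1000/1000 · 999/1000 · ··· · 955/1000 ≈ 0.350.
So the probability of at least one match is 1 − 0.350 = 0.650.

0.650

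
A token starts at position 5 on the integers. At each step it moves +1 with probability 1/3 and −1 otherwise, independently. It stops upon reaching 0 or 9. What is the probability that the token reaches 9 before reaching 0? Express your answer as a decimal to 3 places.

Let r = q/p = (2/3)/(1/3) = 2. The recurrence P(i) = p·P(i+1) + q·P(i−1) with P(0)=0, P(9)=1 gives P(i) = (1 − r^i)/(1 − r^9).
P(5) = (1 − (2)^5) / (1 − (2)^9) = 31/511 ≈ 0.061.

0.061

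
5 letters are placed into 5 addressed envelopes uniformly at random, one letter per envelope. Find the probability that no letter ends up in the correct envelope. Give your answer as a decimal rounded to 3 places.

0.367

This is the derangement probability: permutations of 5 with no fixed point.
D(5) = 5! · (1 − 1/1! + 1/2! − ··· + (−1)^5/5!) = 44.
P = 44/120 = 11/30 ≈ 0.367.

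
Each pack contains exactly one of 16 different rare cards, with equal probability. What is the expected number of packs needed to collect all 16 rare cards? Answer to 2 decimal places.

After i distinct types are collected, each trial gives a new one with probability (16−i)/16, so the expected wait for the next new type is 16/(16−i).
E = 16/16 + 16/15 + 16/14 + 16/13 + 16/12 + 16/11 + 16/10 + 16/9 + 16/8 + 16/7 + 16/6 + 16/5 + 16/4 + 16/3 + 16/2 + 16/1 = 2436559/45045 ≈ 54.09.

54.09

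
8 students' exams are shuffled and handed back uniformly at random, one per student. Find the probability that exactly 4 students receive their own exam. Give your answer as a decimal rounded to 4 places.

Choose which 4 of the 8 are fixed: C(8,4) = 70 ways.
The remaining 4 must have no fixed point: D(4) = 9.
P = 70·9/40320 = 1/64 ≈ 0.0156.

0.0156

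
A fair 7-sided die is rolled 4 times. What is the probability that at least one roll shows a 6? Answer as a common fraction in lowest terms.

P(no roll shows a 6) = (6/7)^4 = 1296/2401.
P(at least one) = 1 − 1296/2401 = 1105/2401.

1105/2401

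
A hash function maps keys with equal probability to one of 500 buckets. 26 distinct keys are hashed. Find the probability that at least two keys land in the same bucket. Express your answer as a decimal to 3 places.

0.484

It's easier to compute the probability that all 26 are distinct.
P(all distinct) = 500/500 · 499/500 · ··· · 475/500 ≈ 0.516.
So the probability of at least one match is 1 − 0.516 = 0.484.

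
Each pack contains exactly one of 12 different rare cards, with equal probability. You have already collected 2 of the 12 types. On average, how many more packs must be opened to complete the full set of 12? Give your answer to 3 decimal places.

35.148

Starting from 2 distinct types, each trial gives a new one with probability (12−i)/12 when i types are held, so the wait for the next new type is 12/(12−i).
E = 12/10 + 12/9 + 12/8 + 12/7 + 12/6 + 12/5 + 12/4 + 12/3 + 12/2 + 12/1 = 7381/210 ≈ 35.148.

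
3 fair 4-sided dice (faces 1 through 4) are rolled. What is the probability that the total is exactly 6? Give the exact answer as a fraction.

There are 4^3 = 64 equally likely outcomes.
The number of ordered 3-tuples from {1,…,4} summing to 6 is 10.
P(sum = 6) = 10/64 = 5/32.

5/32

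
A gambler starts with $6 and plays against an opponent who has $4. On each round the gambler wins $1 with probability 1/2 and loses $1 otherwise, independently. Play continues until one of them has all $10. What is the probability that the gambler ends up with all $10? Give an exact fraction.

3/5

With a fair step, P(i) = ½P(i−1) + ½P(i+1) with P(0)=0, P(10)=1 has the linear solution P(i) = i/10.
P(6) = 6/10 = 3/5.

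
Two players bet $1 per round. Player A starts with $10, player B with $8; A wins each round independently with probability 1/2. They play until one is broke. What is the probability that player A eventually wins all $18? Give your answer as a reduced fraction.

5/9

With a fair step, P(i) = ½P(i−1) + ½P(i+1) with P(0)=0, P(18)=1 has the linear solution P(i) = i/18.
P(10) = 10/18 = 5/9.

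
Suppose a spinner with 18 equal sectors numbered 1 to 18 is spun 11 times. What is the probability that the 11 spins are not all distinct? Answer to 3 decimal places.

0.980

P(all 11 different) = 18/18 · 17/18 · ··· · 8/18 ≈ 0.020.
P(at least two equal) = 1 − 0.020 = 0.980.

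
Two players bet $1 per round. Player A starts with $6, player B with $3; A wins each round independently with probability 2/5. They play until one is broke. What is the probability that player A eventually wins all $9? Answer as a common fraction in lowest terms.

Let r = q/p = (3/5)/(2/5) = 3/2. The recurrence P(i) = p·P(i+1) + q·P(i−1) with P(0)=0, P(9)=1 gives P(i) = (1 − r^i)/(1 − r^9).
P(6) = (1 − (3/2)^6) / (1 − (3/2)^9) = 280/1009.

280/1009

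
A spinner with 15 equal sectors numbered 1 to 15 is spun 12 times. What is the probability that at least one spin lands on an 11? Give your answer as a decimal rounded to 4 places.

P(no spin lands on an 11) = (14/15)^12 ≈ 0.4370.
P(at least one) = 1 − 0.4370 = 0.5630.

0.5630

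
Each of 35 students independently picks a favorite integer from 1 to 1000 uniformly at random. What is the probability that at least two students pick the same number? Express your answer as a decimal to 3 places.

It's easier to compute the probability that all 35 are distinct.
P(all distinct) = 1000/1000 · 999/1000 · ··· · 966/1000 ≈ 0.548.
So the probability of at least one match is 1 − 0.548 = 0.452.

0.452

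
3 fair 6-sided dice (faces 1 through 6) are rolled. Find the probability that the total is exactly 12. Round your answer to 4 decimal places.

0.1157

There are 6^3 = 216 equally likely outcomes.
The number of ordered 3-tuples from {1,…,6} summing to 12 is 25.
P(sum = 12) = 25/216 ≈ 0.1157.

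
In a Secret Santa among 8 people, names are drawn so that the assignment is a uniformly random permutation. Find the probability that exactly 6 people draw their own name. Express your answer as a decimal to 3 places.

0.001

Choose which 6 of the 8 are fixed: C(8,6) = 28 ways.
The remaining 2 must have no fixed point: D(2) = 1.
P = 28·1/40320 = 1/1440 ≈ 0.001.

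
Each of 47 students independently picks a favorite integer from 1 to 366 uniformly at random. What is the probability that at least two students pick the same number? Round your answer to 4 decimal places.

0.9544

It's easier to compute the probability that all 47 are distinct.
P(all distinct) = 366/366 · 365/366 · ··· · 320/366 ≈ 0.0456.
So the probability of at least one match is 1 − 0.0456 = 0.9544.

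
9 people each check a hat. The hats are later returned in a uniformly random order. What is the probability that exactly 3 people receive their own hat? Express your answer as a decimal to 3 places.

0.061

Choose which 3 of the 9 are fixed: C(9,3) = 84 ways.
The remaining 6 must have no fixed point: D(6) = 265.
P = 84·265/362880 = 53/864 ≈ 0.061.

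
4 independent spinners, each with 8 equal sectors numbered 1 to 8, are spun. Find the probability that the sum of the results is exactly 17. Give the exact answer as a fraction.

There are 8^4 = 4096 equally likely outcomes.
The number of ordered 4-tuples from {1,…,8} summing to 17 is 336.
P(sum = 17) = 336/4096 = 21/256.

21/256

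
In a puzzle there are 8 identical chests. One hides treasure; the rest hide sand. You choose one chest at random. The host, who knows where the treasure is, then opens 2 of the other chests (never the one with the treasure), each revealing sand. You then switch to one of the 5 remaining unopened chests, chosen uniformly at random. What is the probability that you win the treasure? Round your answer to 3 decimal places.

Your original chest holds the treasure with probability 1/8, so the other 7 collectively hold it with probability 7/8.
The host can always find 2 empty chests to open, so the reveals don't change that 7/8; it is now spread over the 5 remaining unopened chests.
P(win by switching) = (7/8) · (1/5) = 7/40 ≈ 0.175.

0.175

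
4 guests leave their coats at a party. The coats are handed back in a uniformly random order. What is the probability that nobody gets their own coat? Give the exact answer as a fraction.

This is the derangement probability: permutations of 4 with no fixed point.
D(4) = 4! · (1 − 1/1! + 1/2! − ··· + (−1)^4/4!) = 9.
P = 9/24 = 3/8.

3/8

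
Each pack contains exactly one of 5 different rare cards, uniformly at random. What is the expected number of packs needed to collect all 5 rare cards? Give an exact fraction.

137/12

After i distinct types are collected, each trial gives a new one with probability (5−i)/5, so the expected wait for the next new type is 5/(5−i).
E = 5/5 + 5/4 + 5/3 + 5/2 + 5/1 = 137/12.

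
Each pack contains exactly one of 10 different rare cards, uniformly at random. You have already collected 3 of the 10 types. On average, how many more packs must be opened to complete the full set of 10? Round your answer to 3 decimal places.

25.929

Starting from 3 distinct types, each trial gives a new one with probability (10−i)/10 when i types are held, so the wait for the next new type is 10/(10−i).
E = 10/7 + 10/6 + 10/5 + 10/4 + 10/3 + 10/2 + 10/1 = 363/14 ≈ 25.929.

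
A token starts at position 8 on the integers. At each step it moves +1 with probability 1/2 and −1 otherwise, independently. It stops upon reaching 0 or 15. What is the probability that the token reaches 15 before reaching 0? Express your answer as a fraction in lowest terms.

With a fair step, P(i) = ½P(i−1) + ½P(i+1) with P(0)=0, P(15)=1 has the linear solution P(i) = i/15.
P(8) = 8/15.

8/15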